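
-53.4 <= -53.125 True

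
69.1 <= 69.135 True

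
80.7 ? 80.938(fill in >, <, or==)<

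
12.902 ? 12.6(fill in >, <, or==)>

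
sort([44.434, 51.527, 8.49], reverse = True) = [51.527, 44.434, 8.49]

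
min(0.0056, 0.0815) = 0.0056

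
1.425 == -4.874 False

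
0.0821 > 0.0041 True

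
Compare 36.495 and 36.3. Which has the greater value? 36.495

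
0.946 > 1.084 False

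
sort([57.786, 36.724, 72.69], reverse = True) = [72.69, 57.786, 36.724]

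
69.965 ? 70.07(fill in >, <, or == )<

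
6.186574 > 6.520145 False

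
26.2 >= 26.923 False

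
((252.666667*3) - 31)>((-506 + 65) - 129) True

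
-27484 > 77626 False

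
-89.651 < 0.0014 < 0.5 True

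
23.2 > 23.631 False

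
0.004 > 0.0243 False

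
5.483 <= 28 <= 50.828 True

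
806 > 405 True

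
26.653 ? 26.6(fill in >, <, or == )>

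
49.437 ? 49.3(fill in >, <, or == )>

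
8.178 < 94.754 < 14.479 False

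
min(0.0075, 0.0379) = 0.0075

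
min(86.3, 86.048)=86.048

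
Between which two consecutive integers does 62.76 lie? 62 and 63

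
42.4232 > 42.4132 True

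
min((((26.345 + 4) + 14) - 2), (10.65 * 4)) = 42.345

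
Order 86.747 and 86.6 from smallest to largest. 86.6, 86.747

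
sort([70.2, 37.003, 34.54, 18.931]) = [18.931, 34.54, 37.003, 70.2]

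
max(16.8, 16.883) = 16.883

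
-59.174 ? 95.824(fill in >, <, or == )<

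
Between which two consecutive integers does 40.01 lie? 40 and 41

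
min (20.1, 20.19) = 20.1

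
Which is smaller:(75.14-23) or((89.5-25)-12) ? (75.14-23)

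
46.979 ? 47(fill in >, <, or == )<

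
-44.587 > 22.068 False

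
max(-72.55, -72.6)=-72.55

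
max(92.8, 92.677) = 92.8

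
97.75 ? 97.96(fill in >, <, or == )<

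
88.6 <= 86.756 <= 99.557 False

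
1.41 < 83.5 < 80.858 False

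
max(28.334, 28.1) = 28.334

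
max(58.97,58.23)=58.97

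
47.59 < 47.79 True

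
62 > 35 True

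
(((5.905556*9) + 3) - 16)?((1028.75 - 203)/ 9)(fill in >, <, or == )<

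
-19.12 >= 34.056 False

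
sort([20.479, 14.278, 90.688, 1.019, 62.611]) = [1.019, 14.278, 20.479, 62.611, 90.688]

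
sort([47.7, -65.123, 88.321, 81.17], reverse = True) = [88.321, 81.17, 47.7, -65.123]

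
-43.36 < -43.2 True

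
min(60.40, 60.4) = 60.40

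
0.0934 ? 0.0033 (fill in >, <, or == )>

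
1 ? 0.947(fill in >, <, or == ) >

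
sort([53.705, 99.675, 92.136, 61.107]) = [53.705, 61.107, 92.136, 99.675]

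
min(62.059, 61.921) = 61.921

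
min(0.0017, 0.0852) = 0.0017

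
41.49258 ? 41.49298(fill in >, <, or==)<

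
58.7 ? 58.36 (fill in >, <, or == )>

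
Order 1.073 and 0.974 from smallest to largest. 0.974, 1.073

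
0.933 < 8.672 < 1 False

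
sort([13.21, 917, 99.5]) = [13.21, 99.5, 917]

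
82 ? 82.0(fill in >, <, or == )==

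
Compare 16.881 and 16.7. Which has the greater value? 16.881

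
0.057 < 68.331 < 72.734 True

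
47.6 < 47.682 True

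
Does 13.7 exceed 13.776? No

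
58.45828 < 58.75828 True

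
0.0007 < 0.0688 True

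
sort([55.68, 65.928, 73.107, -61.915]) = [-61.915, 55.68, 65.928, 73.107]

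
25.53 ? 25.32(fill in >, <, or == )>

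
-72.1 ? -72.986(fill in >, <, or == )>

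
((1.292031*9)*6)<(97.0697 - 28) False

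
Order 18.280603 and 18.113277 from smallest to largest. 18.113277, 18.280603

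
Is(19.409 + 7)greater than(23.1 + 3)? Yes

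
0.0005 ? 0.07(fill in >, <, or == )<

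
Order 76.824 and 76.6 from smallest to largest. 76.6, 76.824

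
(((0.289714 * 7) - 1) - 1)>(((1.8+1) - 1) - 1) False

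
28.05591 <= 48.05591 True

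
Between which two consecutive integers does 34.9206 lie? 34 and 35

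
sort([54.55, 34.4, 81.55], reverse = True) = [81.55, 54.55, 34.4]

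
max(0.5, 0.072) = 0.5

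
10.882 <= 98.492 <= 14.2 False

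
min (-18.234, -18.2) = -18.234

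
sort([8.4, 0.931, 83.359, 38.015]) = [0.931, 8.4, 38.015, 83.359]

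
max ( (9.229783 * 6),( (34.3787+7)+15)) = 56.3787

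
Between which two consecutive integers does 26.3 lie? 26 and 27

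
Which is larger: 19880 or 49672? 49672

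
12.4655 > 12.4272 True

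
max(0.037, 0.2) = 0.2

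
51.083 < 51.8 True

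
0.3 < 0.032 False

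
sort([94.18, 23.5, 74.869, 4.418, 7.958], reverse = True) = [94.18, 74.869, 23.5, 7.958, 4.418]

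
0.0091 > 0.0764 False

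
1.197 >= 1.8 False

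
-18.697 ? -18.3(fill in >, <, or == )<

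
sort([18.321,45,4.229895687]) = [4.229895687,18.321,45]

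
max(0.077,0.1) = 0.1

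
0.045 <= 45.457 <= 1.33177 False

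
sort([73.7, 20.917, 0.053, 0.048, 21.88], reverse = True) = [73.7, 21.88, 20.917, 0.053, 0.048]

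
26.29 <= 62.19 True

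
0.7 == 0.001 False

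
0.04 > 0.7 False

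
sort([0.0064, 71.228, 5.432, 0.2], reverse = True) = [71.228, 5.432, 0.2, 0.0064]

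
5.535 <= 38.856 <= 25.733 False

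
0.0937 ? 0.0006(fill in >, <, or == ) >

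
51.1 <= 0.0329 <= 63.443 False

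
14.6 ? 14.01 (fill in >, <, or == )>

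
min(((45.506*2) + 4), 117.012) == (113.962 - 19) False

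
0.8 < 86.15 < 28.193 False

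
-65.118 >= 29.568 False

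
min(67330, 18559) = 18559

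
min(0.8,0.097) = 0.097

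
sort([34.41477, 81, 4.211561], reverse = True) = [81, 34.41477, 4.211561]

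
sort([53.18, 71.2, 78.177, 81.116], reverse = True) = [81.116, 78.177, 71.2, 53.18]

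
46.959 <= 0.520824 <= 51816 False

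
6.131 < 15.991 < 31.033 True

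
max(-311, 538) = 538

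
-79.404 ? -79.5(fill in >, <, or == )>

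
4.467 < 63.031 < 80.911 True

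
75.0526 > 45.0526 True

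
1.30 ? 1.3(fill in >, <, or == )==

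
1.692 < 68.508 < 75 True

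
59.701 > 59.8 False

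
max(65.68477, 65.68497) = 65.68497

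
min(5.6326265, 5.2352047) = 5.2352047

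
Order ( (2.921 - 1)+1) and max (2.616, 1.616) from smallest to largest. max (2.616, 1.616), ( (2.921 - 1)+1)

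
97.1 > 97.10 False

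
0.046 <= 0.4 True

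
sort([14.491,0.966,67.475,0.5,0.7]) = [0.5,0.7,0.966,14.491,67.475]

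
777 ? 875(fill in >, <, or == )<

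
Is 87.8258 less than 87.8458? Yes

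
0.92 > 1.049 False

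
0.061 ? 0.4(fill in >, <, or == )<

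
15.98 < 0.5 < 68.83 False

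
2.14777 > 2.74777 False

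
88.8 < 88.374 False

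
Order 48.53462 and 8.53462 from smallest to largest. 8.53462, 48.53462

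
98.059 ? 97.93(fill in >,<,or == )>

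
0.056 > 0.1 False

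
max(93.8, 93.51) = 93.8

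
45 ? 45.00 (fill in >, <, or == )==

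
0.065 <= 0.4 True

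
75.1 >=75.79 False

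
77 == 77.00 True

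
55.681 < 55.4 False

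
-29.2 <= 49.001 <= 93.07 True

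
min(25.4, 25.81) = 25.4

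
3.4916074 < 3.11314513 False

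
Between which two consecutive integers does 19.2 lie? 19 and 20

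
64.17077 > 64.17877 False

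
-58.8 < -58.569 True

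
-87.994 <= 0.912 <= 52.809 True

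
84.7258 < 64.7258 False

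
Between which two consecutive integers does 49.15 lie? 49 and 50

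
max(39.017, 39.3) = 39.3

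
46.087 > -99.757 True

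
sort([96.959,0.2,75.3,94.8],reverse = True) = [96.959,94.8,75.3,0.2]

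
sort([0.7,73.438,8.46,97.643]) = [0.7,8.46,73.438,97.643]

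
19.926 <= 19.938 True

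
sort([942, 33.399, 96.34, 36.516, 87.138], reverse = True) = [942, 96.34, 87.138, 36.516, 33.399]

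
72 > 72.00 False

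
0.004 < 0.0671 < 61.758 True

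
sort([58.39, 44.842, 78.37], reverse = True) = [78.37, 58.39, 44.842]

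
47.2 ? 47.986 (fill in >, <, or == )<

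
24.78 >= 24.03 True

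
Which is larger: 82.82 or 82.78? 82.82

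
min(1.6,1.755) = 1.6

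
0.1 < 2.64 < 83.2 True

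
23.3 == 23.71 False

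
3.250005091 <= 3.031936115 False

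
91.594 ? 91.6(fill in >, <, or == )<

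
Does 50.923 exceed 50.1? Yes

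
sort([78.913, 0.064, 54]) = [0.064, 54, 78.913]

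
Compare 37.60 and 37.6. They are equal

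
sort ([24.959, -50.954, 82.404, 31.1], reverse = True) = [82.404, 31.1, 24.959, -50.954]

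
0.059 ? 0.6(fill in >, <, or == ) <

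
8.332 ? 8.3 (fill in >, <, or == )>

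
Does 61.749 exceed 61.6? Yes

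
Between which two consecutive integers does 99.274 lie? 99 and 100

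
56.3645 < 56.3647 True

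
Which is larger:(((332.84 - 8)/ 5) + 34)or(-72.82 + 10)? (((332.84 - 8)/ 5) + 34)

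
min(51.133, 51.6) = 51.133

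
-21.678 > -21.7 True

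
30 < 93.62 True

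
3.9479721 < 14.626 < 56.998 True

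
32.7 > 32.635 True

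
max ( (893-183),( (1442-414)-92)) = 936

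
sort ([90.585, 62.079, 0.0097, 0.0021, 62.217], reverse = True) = [90.585, 62.217, 62.079, 0.0097, 0.0021]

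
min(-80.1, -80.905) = -80.905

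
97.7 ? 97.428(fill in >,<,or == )>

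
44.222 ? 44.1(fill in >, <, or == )>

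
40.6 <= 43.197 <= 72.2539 True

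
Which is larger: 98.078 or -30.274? 98.078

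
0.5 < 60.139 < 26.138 False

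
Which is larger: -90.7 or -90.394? -90.394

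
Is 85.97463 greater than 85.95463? Yes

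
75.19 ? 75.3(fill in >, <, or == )<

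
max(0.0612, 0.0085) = 0.0612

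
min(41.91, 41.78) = 41.78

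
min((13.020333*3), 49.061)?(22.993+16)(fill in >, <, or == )>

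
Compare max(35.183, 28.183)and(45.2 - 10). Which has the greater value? (45.2 - 10)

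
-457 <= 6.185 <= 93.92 True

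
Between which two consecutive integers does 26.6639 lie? 26 and 27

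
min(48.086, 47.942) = 47.942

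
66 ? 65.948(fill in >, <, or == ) >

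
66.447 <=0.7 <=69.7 False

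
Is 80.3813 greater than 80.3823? No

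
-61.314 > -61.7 True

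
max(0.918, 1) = 1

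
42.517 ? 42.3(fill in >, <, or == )>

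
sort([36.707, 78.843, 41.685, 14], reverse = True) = [78.843, 41.685, 36.707, 14]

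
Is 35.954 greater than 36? No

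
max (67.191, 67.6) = 67.6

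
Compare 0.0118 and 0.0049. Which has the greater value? 0.0118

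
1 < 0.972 False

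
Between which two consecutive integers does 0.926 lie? 0 and 1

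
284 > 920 False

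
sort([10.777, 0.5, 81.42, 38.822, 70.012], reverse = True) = [81.42, 70.012, 38.822, 10.777, 0.5]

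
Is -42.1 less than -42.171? No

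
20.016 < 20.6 True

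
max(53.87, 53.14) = 53.87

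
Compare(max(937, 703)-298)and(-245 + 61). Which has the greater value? (max(937, 703)-298)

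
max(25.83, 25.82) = 25.83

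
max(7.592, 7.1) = 7.592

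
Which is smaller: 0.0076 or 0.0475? 0.0076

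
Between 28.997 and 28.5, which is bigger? 28.997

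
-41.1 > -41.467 True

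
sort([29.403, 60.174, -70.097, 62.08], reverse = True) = [62.08, 60.174, 29.403, -70.097]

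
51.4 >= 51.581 False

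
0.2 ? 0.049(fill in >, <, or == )>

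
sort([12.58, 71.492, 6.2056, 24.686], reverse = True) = [71.492, 24.686, 12.58, 6.2056]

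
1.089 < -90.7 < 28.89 False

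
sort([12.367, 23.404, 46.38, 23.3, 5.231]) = [5.231, 12.367, 23.3, 23.404, 46.38]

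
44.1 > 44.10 False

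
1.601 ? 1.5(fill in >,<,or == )>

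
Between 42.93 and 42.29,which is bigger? 42.93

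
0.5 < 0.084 False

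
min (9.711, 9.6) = 9.6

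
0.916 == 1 False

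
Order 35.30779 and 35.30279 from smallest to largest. 35.30279, 35.30779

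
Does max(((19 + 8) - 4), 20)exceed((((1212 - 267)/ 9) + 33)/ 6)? No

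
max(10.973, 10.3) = 10.973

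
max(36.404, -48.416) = 36.404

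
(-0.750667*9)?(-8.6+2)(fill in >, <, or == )<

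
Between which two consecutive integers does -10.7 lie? -11 and -10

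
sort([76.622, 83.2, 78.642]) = [76.622, 78.642, 83.2]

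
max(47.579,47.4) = 47.579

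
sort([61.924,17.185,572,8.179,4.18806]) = [4.18806,8.179,17.185,61.924,572]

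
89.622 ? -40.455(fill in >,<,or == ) >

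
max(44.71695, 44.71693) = 44.71695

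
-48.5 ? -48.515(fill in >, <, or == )>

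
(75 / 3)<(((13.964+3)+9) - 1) False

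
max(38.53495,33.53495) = 38.53495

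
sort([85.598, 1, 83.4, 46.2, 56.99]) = [1, 46.2, 56.99, 83.4, 85.598]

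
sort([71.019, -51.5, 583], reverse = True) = [583, 71.019, -51.5]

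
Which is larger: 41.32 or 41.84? 41.84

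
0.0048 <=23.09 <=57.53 True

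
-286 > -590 True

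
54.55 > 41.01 True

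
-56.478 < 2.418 True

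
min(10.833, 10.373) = 10.373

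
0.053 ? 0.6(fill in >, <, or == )<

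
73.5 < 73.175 False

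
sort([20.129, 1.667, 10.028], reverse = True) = [20.129, 10.028, 1.667]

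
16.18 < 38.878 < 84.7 True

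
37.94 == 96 False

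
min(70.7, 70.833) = 70.7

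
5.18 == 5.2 False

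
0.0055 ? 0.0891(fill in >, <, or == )<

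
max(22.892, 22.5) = 22.892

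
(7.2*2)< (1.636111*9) True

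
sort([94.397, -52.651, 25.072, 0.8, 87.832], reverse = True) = [94.397, 87.832, 25.072, 0.8, -52.651]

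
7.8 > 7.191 True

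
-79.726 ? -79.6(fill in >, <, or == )<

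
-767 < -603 True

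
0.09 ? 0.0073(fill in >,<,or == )>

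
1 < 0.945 False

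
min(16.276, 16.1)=16.1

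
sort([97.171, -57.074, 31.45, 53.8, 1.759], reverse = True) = [97.171, 53.8, 31.45, 1.759, -57.074]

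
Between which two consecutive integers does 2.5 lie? 2 and 3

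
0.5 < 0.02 False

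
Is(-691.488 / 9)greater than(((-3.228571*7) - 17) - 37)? No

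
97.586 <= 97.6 True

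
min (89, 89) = 89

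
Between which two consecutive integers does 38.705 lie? 38 and 39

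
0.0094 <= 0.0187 True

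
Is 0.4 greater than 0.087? Yes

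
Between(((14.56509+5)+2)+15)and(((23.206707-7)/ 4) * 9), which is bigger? (((14.56509+5)+2)+15)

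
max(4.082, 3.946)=4.082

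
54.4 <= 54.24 False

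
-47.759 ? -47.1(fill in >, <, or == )<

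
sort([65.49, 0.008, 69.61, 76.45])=[0.008, 65.49, 69.61, 76.45]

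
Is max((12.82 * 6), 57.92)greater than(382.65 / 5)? Yes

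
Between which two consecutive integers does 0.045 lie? 0 and 1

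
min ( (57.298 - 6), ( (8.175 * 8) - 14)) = 51.298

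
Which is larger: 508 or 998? 998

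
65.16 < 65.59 True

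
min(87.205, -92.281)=-92.281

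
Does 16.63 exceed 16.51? Yes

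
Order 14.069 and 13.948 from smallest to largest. 13.948, 14.069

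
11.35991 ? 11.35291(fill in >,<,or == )>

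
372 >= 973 False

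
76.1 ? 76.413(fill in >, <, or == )<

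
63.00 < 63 False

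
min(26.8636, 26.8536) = 26.8536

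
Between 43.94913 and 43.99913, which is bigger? 43.99913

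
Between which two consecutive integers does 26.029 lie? 26 and 27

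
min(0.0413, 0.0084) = 0.0084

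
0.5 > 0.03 True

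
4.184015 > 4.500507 False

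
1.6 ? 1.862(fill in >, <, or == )<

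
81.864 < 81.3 False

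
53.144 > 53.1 True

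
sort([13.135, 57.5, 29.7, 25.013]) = [13.135, 25.013, 29.7, 57.5]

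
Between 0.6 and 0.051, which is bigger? 0.6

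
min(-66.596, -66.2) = -66.596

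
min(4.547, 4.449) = 4.449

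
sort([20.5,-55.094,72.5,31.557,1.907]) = [-55.094,1.907,20.5,31.557,72.5]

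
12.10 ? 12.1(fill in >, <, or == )==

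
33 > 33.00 False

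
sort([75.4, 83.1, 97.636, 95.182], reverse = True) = [97.636, 95.182, 83.1, 75.4]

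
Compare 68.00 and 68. They are equal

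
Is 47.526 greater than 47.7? No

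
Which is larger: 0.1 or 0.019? 0.1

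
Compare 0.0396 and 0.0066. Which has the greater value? 0.0396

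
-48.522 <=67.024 True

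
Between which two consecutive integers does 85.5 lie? 85 and 86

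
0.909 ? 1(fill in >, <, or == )<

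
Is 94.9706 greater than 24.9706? Yes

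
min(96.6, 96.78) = 96.6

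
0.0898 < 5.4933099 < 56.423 True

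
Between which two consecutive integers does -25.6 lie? -26 and -25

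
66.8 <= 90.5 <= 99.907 True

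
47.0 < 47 False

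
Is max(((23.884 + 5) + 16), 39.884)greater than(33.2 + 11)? Yes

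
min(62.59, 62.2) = 62.2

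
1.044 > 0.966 True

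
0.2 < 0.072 False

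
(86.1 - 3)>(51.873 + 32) False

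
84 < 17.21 False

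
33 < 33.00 False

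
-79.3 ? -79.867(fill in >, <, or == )>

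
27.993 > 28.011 False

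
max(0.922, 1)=1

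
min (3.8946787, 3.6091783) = 3.6091783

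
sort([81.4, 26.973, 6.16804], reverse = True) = [81.4, 26.973, 6.16804]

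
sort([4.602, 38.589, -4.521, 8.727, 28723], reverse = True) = [28723, 38.589, 8.727, 4.602, -4.521]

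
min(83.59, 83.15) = 83.15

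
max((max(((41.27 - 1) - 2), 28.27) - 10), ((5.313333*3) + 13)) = 28.939999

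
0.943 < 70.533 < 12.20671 False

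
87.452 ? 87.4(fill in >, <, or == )>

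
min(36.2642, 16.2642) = 16.2642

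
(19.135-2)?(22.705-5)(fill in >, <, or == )<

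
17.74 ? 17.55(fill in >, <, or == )>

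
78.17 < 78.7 True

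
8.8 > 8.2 True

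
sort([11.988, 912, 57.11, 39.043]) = [11.988, 39.043, 57.11, 912]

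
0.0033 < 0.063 True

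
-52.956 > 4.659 False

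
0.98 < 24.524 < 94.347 True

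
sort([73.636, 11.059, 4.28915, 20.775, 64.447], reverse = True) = [73.636, 64.447, 20.775, 11.059, 4.28915]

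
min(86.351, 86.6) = 86.351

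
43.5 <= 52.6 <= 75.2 True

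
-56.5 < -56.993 False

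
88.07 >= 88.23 False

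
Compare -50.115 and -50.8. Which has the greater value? -50.115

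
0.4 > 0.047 True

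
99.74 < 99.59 False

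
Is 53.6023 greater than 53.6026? No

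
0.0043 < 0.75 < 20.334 True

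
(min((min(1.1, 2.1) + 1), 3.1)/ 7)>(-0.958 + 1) True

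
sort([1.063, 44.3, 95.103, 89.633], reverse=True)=[95.103, 89.633, 44.3, 1.063]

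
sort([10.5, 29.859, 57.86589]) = [10.5, 29.859, 57.86589]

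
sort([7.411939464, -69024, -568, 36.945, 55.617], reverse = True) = [55.617, 36.945, 7.411939464, -568, -69024]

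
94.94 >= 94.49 True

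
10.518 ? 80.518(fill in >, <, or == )<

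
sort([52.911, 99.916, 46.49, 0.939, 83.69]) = [0.939, 46.49, 52.911, 83.69, 99.916]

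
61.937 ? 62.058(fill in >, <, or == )<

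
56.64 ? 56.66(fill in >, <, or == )<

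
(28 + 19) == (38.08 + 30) False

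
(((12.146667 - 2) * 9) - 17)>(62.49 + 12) False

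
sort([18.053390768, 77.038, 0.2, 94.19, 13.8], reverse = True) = [94.19, 77.038, 18.053390768, 13.8, 0.2]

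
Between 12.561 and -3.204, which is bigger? 12.561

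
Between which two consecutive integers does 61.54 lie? 61 and 62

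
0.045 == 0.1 False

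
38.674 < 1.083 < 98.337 False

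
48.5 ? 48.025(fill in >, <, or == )>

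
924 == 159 False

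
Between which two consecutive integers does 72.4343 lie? 72 and 73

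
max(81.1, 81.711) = 81.711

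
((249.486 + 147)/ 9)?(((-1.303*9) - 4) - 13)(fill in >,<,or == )>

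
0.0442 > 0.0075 True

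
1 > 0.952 True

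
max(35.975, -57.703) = 35.975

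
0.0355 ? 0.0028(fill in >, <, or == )>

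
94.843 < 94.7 False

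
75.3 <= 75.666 True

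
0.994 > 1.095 False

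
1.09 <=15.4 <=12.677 False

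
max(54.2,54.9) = 54.9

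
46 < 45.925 False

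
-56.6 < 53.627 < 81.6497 True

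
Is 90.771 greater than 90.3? Yes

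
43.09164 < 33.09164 False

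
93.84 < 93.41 False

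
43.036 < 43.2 True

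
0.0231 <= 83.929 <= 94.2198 True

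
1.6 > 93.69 False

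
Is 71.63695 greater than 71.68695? No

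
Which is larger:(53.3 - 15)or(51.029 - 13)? (53.3 - 15)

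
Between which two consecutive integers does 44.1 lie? 44 and 45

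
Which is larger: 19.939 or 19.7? 19.939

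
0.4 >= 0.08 True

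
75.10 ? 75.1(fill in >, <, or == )==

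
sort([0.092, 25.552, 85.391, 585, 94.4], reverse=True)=[585, 94.4, 85.391, 25.552, 0.092]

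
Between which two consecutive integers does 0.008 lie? 0 and 1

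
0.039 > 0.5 False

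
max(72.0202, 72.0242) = 72.0242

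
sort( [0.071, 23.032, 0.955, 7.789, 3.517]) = [0.071, 0.955, 3.517, 7.789, 23.032]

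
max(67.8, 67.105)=67.8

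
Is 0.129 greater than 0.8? No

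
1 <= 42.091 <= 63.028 True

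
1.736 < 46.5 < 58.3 True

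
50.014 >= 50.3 False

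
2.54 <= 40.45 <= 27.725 False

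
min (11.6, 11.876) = 11.6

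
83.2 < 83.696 True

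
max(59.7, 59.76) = 59.76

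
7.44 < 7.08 False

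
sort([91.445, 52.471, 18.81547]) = [18.81547, 52.471, 91.445]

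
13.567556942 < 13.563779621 False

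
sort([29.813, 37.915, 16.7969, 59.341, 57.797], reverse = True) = [59.341, 57.797, 37.915, 29.813, 16.7969]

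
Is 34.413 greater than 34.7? No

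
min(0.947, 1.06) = 0.947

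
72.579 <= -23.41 False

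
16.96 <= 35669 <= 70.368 False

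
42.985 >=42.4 True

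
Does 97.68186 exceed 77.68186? Yes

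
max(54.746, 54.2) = 54.746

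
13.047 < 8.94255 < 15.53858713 False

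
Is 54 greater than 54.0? No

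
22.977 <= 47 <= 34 False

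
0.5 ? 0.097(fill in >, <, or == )>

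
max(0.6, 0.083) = 0.6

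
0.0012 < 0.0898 True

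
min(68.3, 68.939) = 68.3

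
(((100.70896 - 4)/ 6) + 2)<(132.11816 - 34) True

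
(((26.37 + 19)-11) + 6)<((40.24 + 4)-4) False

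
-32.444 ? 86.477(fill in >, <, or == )<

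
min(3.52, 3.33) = 3.33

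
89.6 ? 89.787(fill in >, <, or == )<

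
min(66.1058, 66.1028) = 66.1028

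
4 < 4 False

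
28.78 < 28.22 False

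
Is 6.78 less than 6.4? No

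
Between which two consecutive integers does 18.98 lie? 18 and 19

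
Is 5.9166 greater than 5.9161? Yes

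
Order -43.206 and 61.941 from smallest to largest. -43.206, 61.941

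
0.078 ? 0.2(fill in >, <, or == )<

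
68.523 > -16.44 True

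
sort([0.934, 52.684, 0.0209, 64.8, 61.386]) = [0.0209, 0.934, 52.684, 61.386, 64.8]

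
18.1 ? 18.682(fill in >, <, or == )<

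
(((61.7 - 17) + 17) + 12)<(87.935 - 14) True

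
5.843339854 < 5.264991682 False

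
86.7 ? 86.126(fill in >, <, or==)>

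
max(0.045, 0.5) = 0.5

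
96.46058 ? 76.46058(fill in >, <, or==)>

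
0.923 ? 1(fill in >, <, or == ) <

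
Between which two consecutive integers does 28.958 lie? 28 and 29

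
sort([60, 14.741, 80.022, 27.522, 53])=[14.741, 27.522, 53, 60, 80.022]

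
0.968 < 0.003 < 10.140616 False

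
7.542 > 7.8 False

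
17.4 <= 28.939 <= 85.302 True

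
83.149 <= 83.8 True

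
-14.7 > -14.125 False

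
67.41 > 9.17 True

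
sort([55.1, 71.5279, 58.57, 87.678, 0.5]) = [0.5, 55.1, 58.57, 71.5279, 87.678]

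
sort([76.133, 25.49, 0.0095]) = [0.0095, 25.49, 76.133]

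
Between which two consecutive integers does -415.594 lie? -416 and -415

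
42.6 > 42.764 False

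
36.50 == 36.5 True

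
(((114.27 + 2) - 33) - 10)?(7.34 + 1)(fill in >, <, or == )>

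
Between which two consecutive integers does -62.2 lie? -63 and -62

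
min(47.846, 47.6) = 47.6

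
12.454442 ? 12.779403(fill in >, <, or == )<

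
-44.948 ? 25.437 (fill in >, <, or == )<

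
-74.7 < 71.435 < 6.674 False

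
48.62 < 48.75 True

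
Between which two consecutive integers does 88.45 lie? 88 and 89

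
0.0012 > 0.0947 False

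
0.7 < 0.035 False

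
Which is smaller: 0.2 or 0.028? 0.028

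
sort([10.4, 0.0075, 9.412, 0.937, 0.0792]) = [0.0075, 0.0792, 0.937, 9.412, 10.4]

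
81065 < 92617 True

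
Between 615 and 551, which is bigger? 615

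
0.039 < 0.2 True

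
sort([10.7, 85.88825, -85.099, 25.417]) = [-85.099, 10.7, 25.417, 85.88825]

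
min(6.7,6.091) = 6.091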